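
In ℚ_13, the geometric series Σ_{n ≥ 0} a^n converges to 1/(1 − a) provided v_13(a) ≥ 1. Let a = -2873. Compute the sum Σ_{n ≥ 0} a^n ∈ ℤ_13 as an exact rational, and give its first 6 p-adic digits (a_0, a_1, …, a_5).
Σ a^n = 1/(1 − a) = 1/2874;  first 6 digits = (1, 0, 9, 11, 2, 9)

v_13(a) = 2 ≥ 1, so the series converges in ℤ_13 to 1/(1 − a) = 1/(1 − (-2873)) = 1/2874. Expand this rational in ℤ_13: compute digits iteratively via d_i = x_i mod 13, x_{i+1} = (x_i − d_i)/13. The first 6 digits are (1, 0, 9, 11, 2, 9).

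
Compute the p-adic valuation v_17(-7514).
v_17(-7514) = 2

v_17(n) is the largest exponent k such that 17^k divides n. Factor out: -7514 = -17^2 · 26. (Sign doesn't affect v_p.) So v_17(-7514) = 2.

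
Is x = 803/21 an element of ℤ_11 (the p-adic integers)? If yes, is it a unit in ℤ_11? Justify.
x ∈ ℤ_11 but not a unit; v_11(x) = 1 > 0

ℤ_11 = {x ∈ ℚ_11 : v_11(x) ≥ 0} and ℤ_11^× = {x ∈ ℤ_11 : v_11(x) = 0}. Here v_11(803/21) = v_11(num) − v_11(den) = 1; compare against these criteria.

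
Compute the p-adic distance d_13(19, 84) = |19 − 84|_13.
d_13(19, 84) = 1/13

Step 1 — x − y = 19 − 84 = -65. Step 2 — v_13(-65) = 1 (factor: -65 = −(13^1 · 5); the sign does not affect v_p). Step 3 — |x − y|_13 = 13^{-1} = 1/13.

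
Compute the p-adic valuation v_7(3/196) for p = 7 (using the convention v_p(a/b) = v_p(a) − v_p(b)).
v_7(3/196) = -2

Factor powers of 7 from the numerator and denominator of the reduced fraction: 3 = 7^0 · 3 and 196 = 7^2 · 4. Apply v_p(a/b) = v_p(a) − v_p(b): v_7(3/196) = 0 − 2 = -2.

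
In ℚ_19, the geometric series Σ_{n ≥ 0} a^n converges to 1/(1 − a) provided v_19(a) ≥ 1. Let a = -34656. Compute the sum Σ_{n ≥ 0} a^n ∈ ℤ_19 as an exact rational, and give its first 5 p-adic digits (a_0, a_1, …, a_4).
Σ a^n = 1/(1 − a) = 1/34657;  first 5 digits = (1, 0, 18, 13, 0)

v_19(a) = 2 ≥ 1, so the series converges in ℤ_19 to 1/(1 − a) = 1/(1 − (-34656)) = 1/34657. Expand this rational in ℤ_19: compute digits iteratively via d_i = x_i mod 19, x_{i+1} = (x_i − d_i)/19. The first 5 digits are (1, 0, 18, 13, 0).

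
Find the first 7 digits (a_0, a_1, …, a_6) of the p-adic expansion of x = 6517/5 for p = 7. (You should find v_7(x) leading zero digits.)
(a_0, …, a_6) = (0, 0, 0, 1, 6, 2, 1)

v_7(6517/5) = 3, so a_0 = ... = a_2 = 0. Factor out: x = 7^3 · u with u = 19/5 a unit in ℤ_7. Expand u iteratively via a_{v+i} = u_i mod 7, u_{i+1} = (u_i − a_{v+i})/7:
  u_0 = 19/5;  a_3 = 1;  u_1 = (u_0 − 1)/7 = 2/5
  u_1 = 2/5;  a_4 = 6;  u_2 = (u_1 − 6)/7 = -4/5
  u_2 = -4/5;  a_5 = 2;  u_3 = (u_2 − 2)/7 = -2/5
  u_3 = -2/5;  a_6 = 1;  u_4 = (u_3 − 1)/7 = -1/5
Digits: (0, 0, 0, 1, 6, 2, 1).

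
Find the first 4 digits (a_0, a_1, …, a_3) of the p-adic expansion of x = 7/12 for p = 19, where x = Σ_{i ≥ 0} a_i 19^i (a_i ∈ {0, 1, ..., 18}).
(a_0, …, a_3) = (18, 7, 17, 7)

v_19(7/12) = 0 (numerator and denominator both coprime to 19), so x ∈ ℤ_19^×. Compute digits iteratively via a_i = x_i mod 19, x_{i+1} = (x_i − a_i)/19, with x_0 = x:
  x_0 = 7/12;  a_0 = 18;  x_1 = (x_0 − 18)/19 = -11/12
  x_1 = -11/12;  a_1 = 7;  x_2 = (x_1 − 7)/19 = -5/12
  x_2 = -5/12;  a_2 = 17;  x_3 = (x_2 − 17)/19 = -11/12
  x_3 = -11/12;  a_3 = 7;  x_4 = (x_3 − 7)/19 = -5/12
Digits: (18, 7, 17, 7).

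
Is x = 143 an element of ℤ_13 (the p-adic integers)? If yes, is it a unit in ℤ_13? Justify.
x ∈ ℤ_13 but not a unit; v_13(x) = 1 > 0

ℤ_13 = {x ∈ ℚ_13 : v_13(x) ≥ 0} and ℤ_13^× = {x ∈ ℤ_13 : v_13(x) = 0}. Here v_13(143) = v_13(num) − v_13(den) = 1; compare against these criteria.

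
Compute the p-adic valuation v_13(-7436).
v_13(-7436) = 2

v_13(n) is the largest exponent k such that 13^k divides n. Factor out: -7436 = -13^2 · 44. (Sign doesn't affect v_p.) So v_13(-7436) = 2.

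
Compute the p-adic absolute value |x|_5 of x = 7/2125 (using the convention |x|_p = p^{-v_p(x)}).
|7/2125|_5 = 125

Step 1 — compute v_5(x) by factoring powers of 5 out of the numerator and denominator: v_5(7/2125) = -3. Step 2 — apply |x|_p = p^{-v_p(x)} = 5^{3} = 125.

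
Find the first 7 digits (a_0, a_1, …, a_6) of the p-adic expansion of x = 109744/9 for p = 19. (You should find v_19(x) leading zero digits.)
(a_0, …, a_6) = (0, 0, 0, 6, 4, 4, 4)

v_19(109744/9) = 3, so a_0 = ... = a_2 = 0. Factor out: x = 19^3 · u with u = 16/9 a unit in ℤ_19. Expand u iteratively via a_{v+i} = u_i mod 19, u_{i+1} = (u_i − a_{v+i})/19:
  u_0 = 16/9;  a_3 = 6;  u_1 = (u_0 − 6)/19 = -2/9
  u_1 = -2/9;  a_4 = 4;  u_2 = (u_1 − 4)/19 = -2/9
  u_2 = -2/9;  a_5 = 4;  u_3 = (u_2 − 4)/19 = -2/9
  u_3 = -2/9;  a_6 = 4;  u_4 = (u_3 − 4)/19 = -2/9
Digits: (0, 0, 0, 6, 4, 4, 4).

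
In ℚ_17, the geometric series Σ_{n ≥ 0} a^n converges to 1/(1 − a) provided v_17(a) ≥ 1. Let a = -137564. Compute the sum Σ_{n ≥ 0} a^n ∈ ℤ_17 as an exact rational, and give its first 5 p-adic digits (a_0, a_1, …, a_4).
Σ a^n = 1/(1 − a) = 1/137565;  first 5 digits = (1, 0, 0, 6, 15)

v_17(a) = 3 ≥ 1, so the series converges in ℤ_17 to 1/(1 − a) = 1/(1 − (-137564)) = 1/137565. Expand this rational in ℤ_17: compute digits iteratively via d_i = x_i mod 17, x_{i+1} = (x_i − d_i)/17. The first 5 digits are (1, 0, 0, 6, 15).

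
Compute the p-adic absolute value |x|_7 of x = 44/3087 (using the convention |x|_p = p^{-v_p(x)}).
|44/3087|_7 = 343

Step 1 — compute v_7(x) by factoring powers of 7 out of the numerator and denominator: v_7(44/3087) = -3. Step 2 — apply |x|_p = p^{-v_p(x)} = 7^{3} = 343.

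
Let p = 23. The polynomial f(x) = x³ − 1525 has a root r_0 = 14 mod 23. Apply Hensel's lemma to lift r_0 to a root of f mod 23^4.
r_3 = 61976 (mod 279841)

Hensel: r_{i+1} = r_i − f(r_i)/f′(r_i) mod 23^{i+2}, where f′(x) = 3x². Iterate:
  r_0 = 14 (mod 23)
  r_1 = 83 (mod 529)
  r_2 = 1141 (mod 12167)
  r_3 = 61976 (mod 279841)
Final: r = 61976 with f(r) ≡ 0 mod 23^4.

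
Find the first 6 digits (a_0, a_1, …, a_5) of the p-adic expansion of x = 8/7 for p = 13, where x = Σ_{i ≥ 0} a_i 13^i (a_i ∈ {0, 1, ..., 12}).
(a_0, …, a_5) = (3, 11, 1, 11, 1, 11)

v_13(8/7) = 0 (numerator and denominator both coprime to 13), so x ∈ ℤ_13^×. Compute digits iteratively via a_i = x_i mod 13, x_{i+1} = (x_i − a_i)/13, with x_0 = x:
  x_0 = 8/7;  a_0 = 3;  x_1 = (x_0 − 3)/13 = -1/7
  x_1 = -1/7;  a_1 = 11;  x_2 = (x_1 − 11)/13 = -6/7
  x_2 = -6/7;  a_2 = 1;  x_3 = (x_2 − 1)/13 = -1/7
  x_3 = -1/7;  a_3 = 11;  x_4 = (x_3 − 11)/13 = -6/7
  x_4 = -6/7;  a_4 = 1;  x_5 = (x_4 − 1)/13 = -1/7
  x_5 = -1/7;  a_5 = 11;  x_6 = (x_5 − 11)/13 = -6/7
Digits: (3, 11, 1, 11, 1, 11).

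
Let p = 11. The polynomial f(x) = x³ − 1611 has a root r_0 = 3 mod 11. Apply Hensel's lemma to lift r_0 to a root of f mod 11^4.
r_3 = 8330 (mod 14641)

Hensel: r_{i+1} = r_i − f(r_i)/f′(r_i) mod 11^{i+2}, where f′(x) = 3x². Iterate:
  r_0 = 3 (mod 11)
  r_1 = 102 (mod 121)
  r_2 = 344 (mod 1331)
  r_3 = 8330 (mod 14641)
Final: r = 8330 with f(r) ≡ 0 mod 11^4.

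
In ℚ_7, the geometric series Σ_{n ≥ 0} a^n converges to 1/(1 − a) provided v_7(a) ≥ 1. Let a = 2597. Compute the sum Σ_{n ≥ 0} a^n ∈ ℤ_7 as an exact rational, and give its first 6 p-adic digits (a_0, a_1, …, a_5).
Σ a^n = 1/(1 − a) = -1/2596;  first 6 digits = (1, 0, 4, 0, 3, 2)

v_7(a) = 2 ≥ 1, so the series converges in ℤ_7 to 1/(1 − a) = 1/(1 − 2597) = -1/2596. Expand this rational in ℤ_7: compute digits iteratively via d_i = x_i mod 7, x_{i+1} = (x_i − d_i)/7. The first 6 digits are (1, 0, 4, 0, 3, 2).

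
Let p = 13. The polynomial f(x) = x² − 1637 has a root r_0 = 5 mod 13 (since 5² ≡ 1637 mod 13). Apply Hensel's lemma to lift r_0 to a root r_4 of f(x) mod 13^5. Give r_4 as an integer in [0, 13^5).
r_4 = 277360 (mod 371293)

Hensel's recurrence: r_{i+1} = r_i − f(r_i)·(f′(r_i))^{-1} mod 13^{i+2}, with f′(x) = 2x. Iterate:
  r_0 = 5 (mod 13)
  r_1 = 31 (mod 169)
  r_2 = 538 (mod 2197)
  r_3 = 20311 (mod 28561)
  r_4 = 277360 (mod 371293)
Final: r_4 = 277360, and one checks f(r_4) ≡ 0 mod 13^5.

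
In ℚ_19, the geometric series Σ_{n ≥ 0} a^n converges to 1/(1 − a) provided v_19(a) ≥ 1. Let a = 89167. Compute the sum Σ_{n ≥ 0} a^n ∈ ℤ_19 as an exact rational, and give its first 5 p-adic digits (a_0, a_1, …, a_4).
Σ a^n = 1/(1 − a) = -1/89166;  first 5 digits = (1, 0, 0, 13, 0)

v_19(a) = 3 ≥ 1, so the series converges in ℤ_19 to 1/(1 − a) = 1/(1 − 89167) = -1/89166. Expand this rational in ℤ_19: compute digits iteratively via d_i = x_i mod 19, x_{i+1} = (x_i − d_i)/19. The first 5 digits are (1, 0, 0, 13, 0).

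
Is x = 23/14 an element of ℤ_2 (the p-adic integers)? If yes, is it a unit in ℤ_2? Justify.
x ∉ ℤ_2 (v_2(x) = -1 < 0)

ℤ_2 = {x ∈ ℚ_2 : v_2(x) ≥ 0} and ℤ_2^× = {x ∈ ℤ_2 : v_2(x) = 0}. Here v_2(23/14) = v_2(num) − v_2(den) = -1; compare against these criteria.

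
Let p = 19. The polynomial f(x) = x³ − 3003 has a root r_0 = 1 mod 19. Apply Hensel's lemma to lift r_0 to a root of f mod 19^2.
r_1 = 39 (mod 361)

Hensel: r_{i+1} = r_i − f(r_i)/f′(r_i) mod 19^{i+2}, where f′(x) = 3x². Iterate:
  r_0 = 1 (mod 19)
  r_1 = 39 (mod 361)
Final: r = 39 with f(r) ≡ 0 mod 19^2.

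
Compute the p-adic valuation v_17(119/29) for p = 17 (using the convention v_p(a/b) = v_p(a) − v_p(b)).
v_17(119/29) = 1

Factor powers of 17 from the numerator and denominator of the reduced fraction: 119 = 17^1 · 7 and 29 = 17^0 · 29. Apply v_p(a/b) = v_p(a) − v_p(b): v_17(119/29) = 1 − 0 = 1.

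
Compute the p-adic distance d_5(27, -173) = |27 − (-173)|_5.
d_5(27, -173) = 1/25

Step 1 — x − y = 27 − (-173) = 200. Step 2 — v_5(200) = 2 (factor: 200 = (5^2 · 8); the sign does not affect v_p). Step 3 — |x − y|_5 = 5^{-2} = 1/25.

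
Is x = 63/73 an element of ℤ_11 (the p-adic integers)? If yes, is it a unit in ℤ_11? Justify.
x ∈ ℤ_11^× (unit); v_11(x) = 0

ℤ_11 = {x ∈ ℚ_11 : v_11(x) ≥ 0} and ℤ_11^× = {x ∈ ℤ_11 : v_11(x) = 0}. Here v_11(63/73) = v_11(num) − v_11(den) = 0; compare against these criteria.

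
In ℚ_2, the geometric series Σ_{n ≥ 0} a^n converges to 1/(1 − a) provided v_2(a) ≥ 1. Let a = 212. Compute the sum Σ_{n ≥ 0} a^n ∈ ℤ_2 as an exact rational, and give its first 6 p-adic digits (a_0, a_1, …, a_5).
Σ a^n = 1/(1 − a) = -1/211;  first 6 digits = (1, 0, 1, 0, 0, 1)

v_2(a) = 2 ≥ 1, so the series converges in ℤ_2 to 1/(1 − a) = 1/(1 − 212) = -1/211. Expand this rational in ℤ_2: compute digits iteratively via d_i = x_i mod 2, x_{i+1} = (x_i − d_i)/2. The first 6 digits are (1, 0, 1, 0, 0, 1).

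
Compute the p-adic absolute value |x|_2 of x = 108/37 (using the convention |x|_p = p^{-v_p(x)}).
|108/37|_2 = 1/4

Step 1 — compute v_2(x) by factoring powers of 2 out of the numerator and denominator: v_2(108/37) = 2. Step 2 — apply |x|_p = p^{-v_p(x)} = 2^{-2} = 1/4.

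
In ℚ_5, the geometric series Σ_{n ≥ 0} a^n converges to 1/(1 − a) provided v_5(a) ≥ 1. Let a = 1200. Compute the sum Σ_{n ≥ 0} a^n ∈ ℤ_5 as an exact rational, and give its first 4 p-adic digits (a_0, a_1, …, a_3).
Σ a^n = 1/(1 − a) = -1/1199;  first 4 digits = (1, 0, 3, 4)

v_5(a) = 2 ≥ 1, so the series converges in ℤ_5 to 1/(1 − a) = 1/(1 − 1200) = -1/1199. Expand this rational in ℤ_5: compute digits iteratively via d_i = x_i mod 5, x_{i+1} = (x_i − d_i)/5. The first 4 digits are (1, 0, 3, 4).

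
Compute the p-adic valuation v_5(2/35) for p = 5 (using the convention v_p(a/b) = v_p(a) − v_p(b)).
v_5(2/35) = -1

Factor powers of 5 from the numerator and denominator of the reduced fraction: 2 = 5^0 · 2 and 35 = 5^1 · 7. Apply v_p(a/b) = v_p(a) − v_p(b): v_5(2/35) = 0 − 1 = -1.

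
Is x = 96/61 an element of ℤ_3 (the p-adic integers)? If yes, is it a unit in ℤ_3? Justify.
x ∈ ℤ_3 but not a unit; v_3(x) = 1 > 0

ℤ_3 = {x ∈ ℚ_3 : v_3(x) ≥ 0} and ℤ_3^× = {x ∈ ℤ_3 : v_3(x) = 0}. Here v_3(96/61) = v_3(num) − v_3(den) = 1; compare against these criteria.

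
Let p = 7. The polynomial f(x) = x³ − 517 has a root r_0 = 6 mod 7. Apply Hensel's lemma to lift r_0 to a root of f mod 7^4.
r_3 = 335 (mod 2401)

Hensel: r_{i+1} = r_i − f(r_i)/f′(r_i) mod 7^{i+2}, where f′(x) = 3x². Iterate:
  r_0 = 6 (mod 7)
  r_1 = 41 (mod 49)
  r_2 = 335 (mod 343)
  r_3 = 335 (mod 2401)
Final: r = 335 with f(r) ≡ 0 mod 7^4.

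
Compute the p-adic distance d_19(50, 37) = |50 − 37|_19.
d_19(50, 37) = 1

Step 1 — x − y = 50 − 37 = 13. Step 2 — v_19(13) = 0 (factor: 13 = (19^0 · 13); the sign does not affect v_p). Step 3 — |x − y|_19 = 19^{0} = 1.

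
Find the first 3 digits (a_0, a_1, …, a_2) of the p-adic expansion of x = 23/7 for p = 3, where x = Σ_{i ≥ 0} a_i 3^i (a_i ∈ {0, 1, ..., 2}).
(a_0, …, a_2) = (2, 0, 1)

v_3(23/7) = 0 (numerator and denominator both coprime to 3), so x ∈ ℤ_3^×. Compute digits iteratively via a_i = x_i mod 3, x_{i+1} = (x_i − a_i)/3, with x_0 = x:
  x_0 = 23/7;  a_0 = 2;  x_1 = (x_0 − 2)/3 = 3/7
  x_1 = 3/7;  a_1 = 0;  x_2 = (x_1 − 0)/3 = 1/7
  x_2 = 1/7;  a_2 = 1;  x_3 = (x_2 − 1)/3 = -2/7
Digits: (2, 0, 1).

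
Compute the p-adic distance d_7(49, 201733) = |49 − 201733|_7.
d_7(49, 201733) = 1/16807

Step 1 — x − y = 49 − 201733 = -201684. Step 2 — v_7(-201684) = 5 (factor: -201684 = −(7^5 · 12); the sign does not affect v_p). Step 3 — |x − y|_7 = 7^{-5} = 1/16807.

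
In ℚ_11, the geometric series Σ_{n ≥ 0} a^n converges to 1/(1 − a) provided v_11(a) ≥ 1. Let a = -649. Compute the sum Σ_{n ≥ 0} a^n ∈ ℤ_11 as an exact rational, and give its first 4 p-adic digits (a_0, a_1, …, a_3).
Σ a^n = 1/(1 − a) = 1/650;  first 4 digits = (1, 7, 10, 9)

v_11(a) = 1 ≥ 1, so the series converges in ℤ_11 to 1/(1 − a) = 1/(1 − (-649)) = 1/650. Expand this rational in ℤ_11: compute digits iteratively via d_i = x_i mod 11, x_{i+1} = (x_i − d_i)/11. The first 4 digits are (1, 7, 10, 9).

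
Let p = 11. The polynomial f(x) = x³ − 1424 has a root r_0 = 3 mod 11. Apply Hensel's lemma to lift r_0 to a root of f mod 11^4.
r_3 = 13423 (mod 14641)

Hensel: r_{i+1} = r_i − f(r_i)/f′(r_i) mod 11^{i+2}, where f′(x) = 3x². Iterate:
  r_0 = 3 (mod 11)
  r_1 = 113 (mod 121)
  r_2 = 113 (mod 1331)
  r_3 = 13423 (mod 14641)
Final: r = 13423 with f(r) ≡ 0 mod 11^4.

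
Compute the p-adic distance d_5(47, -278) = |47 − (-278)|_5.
d_5(47, -278) = 1/25

Step 1 — x − y = 47 − (-278) = 325. Step 2 — v_5(325) = 2 (factor: 325 = (5^2 · 13); the sign does not affect v_p). Step 3 — |x − y|_5 = 5^{-2} = 1/25.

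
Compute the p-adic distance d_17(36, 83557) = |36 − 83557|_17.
d_17(36, 83557) = 1/83521

Step 1 — x − y = 36 − 83557 = -83521. Step 2 — v_17(-83521) = 4 (factor: -83521 = −(17^4 · 1); the sign does not affect v_p). Step 3 — |x − y|_17 = 17^{-4} = 1/83521.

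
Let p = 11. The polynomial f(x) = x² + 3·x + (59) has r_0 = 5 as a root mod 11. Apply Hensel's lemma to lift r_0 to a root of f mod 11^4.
r_3 = 13810 (mod 14641)

Hensel: r_{i+1} = r_i − f(r_i)·(f′(r_i))^{-1} mod 11^{i+2}, f′(x) = 2x + 3. Iterate:
  r_0 = 5 (mod 11)
  r_1 = 16 (mod 121)
  r_2 = 500 (mod 1331)
  r_3 = 13810 (mod 14641)
Final: r = 13810 satisfies f(r) ≡ 0 mod 11^4.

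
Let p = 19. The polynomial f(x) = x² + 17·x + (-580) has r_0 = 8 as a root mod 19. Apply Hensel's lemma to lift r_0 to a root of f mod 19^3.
r_2 = 4625 (mod 6859)

Hensel: r_{i+1} = r_i − f(r_i)·(f′(r_i))^{-1} mod 19^{i+2}, f′(x) = 2x + 17. Iterate:
  r_0 = 8 (mod 19)
  r_1 = 293 (mod 361)
  r_2 = 4625 (mod 6859)
Final: r = 4625 satisfies f(r) ≡ 0 mod 19^3.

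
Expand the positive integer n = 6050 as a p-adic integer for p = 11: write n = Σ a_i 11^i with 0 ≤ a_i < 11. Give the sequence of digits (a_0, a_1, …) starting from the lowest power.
(a_0, a_1, …) = (0, 0, 6, 4)

Repeated division by 11 gives the digits low-to-high: 6050 = 6·11^2 + 4·11^3. Digit sequence: (0, 0, 6, 4).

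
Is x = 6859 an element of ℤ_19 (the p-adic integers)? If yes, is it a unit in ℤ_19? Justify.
x ∈ ℤ_19 but not a unit; v_19(x) = 3 > 0

ℤ_19 = {x ∈ ℚ_19 : v_19(x) ≥ 0} and ℤ_19^× = {x ∈ ℤ_19 : v_19(x) = 0}. Here v_19(6859) = v_19(num) − v_19(den) = 3; compare against these criteria.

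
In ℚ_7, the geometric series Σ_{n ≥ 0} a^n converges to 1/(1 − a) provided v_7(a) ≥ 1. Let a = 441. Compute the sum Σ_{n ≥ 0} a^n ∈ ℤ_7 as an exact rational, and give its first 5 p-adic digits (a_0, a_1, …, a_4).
Σ a^n = 1/(1 − a) = -1/440;  first 5 digits = (1, 0, 2, 1, 4)

v_7(a) = 2 ≥ 1, so the series converges in ℤ_7 to 1/(1 − a) = 1/(1 − 441) = -1/440. Expand this rational in ℤ_7: compute digits iteratively via d_i = x_i mod 7, x_{i+1} = (x_i − d_i)/7. The first 5 digits are (1, 0, 2, 1, 4).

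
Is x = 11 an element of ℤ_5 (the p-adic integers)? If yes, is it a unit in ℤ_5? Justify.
x ∈ ℤ_5^× (unit); v_5(x) = 0

ℤ_5 = {x ∈ ℚ_5 : v_5(x) ≥ 0} and ℤ_5^× = {x ∈ ℤ_5 : v_5(x) = 0}. Here v_5(11) = v_5(num) − v_5(den) = 0; compare against these criteria.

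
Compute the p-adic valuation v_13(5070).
v_13(5070) = 2

v_13(n) is the largest exponent k such that 13^k divides n. Factor out: 5070 = 13^2 · 30. (Sign doesn't affect v_p.) So v_13(5070) = 2.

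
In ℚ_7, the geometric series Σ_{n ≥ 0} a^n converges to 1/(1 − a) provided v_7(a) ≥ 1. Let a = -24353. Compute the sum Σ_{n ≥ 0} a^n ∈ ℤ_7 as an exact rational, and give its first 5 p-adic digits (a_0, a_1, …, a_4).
Σ a^n = 1/(1 − a) = 1/24354;  first 5 digits = (1, 0, 0, 6, 3)

v_7(a) = 3 ≥ 1, so the series converges in ℤ_7 to 1/(1 − a) = 1/(1 − (-24353)) = 1/24354. Expand this rational in ℤ_7: compute digits iteratively via d_i = x_i mod 7, x_{i+1} = (x_i − d_i)/7. The first 5 digits are (1, 0, 0, 6, 3).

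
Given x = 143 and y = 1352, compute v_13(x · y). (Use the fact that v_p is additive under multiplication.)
v_13(193336) = 3

v_p(x) = 1 (factor: 143 = 13^1 · 11); v_p(y) = 2 (factor: 1352 = 13^2 · 8). Additivity: v_p(xy) = v_p(x) + v_p(y) = 1 + 2 = 3. (Direct check: xy = 193336 = 13^3 · (88).)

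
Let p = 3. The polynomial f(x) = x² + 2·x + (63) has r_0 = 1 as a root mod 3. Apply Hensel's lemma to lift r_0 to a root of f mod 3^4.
r_3 = 70 (mod 81)

Hensel: r_{i+1} = r_i − f(r_i)·(f′(r_i))^{-1} mod 3^{i+2}, f′(x) = 2x + 2. Iterate:
  r_0 = 1 (mod 3)
  r_1 = 7 (mod 9)
  r_2 = 16 (mod 27)
  r_3 = 70 (mod 81)
Final: r = 70 satisfies f(r) ≡ 0 mod 3^4.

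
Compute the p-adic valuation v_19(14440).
v_19(14440) = 2

v_19(n) is the largest exponent k such that 19^k divides n. Factor out: 14440 = 19^2 · 40. (Sign doesn't affect v_p.) So v_19(14440) = 2.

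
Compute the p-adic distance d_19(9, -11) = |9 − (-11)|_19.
d_19(9, -11) = 1

Step 1 — x − y = 9 − (-11) = 20. Step 2 — v_19(20) = 0 (factor: 20 = (19^0 · 20); the sign does not affect v_p). Step 3 — |x − y|_19 = 19^{0} = 1.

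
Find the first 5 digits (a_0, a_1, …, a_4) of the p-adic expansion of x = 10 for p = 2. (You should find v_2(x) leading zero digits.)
(a_0, …, a_4) = (0, 1, 0, 1, 0)

v_2(10) = 1, so a_0 = ... = a_0 = 0. Factor out: x = 2^1 · u with u = 5 a unit in ℤ_2. Expand u iteratively via a_{v+i} = u_i mod 2, u_{i+1} = (u_i − a_{v+i})/2:
  u_0 = 5;  a_1 = 1;  u_1 = (u_0 − 1)/2 = 2
  u_1 = 2;  a_2 = 0;  u_2 = (u_1 − 0)/2 = 1
  u_2 = 1;  a_3 = 1;  u_3 = (u_2 − 1)/2 = 0
  u_3 = 0;  a_4 = 0;  u_4 = (u_3 − 0)/2 = 0
Digits: (0, 1, 0, 1, 0).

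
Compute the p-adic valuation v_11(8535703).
v_11(8535703) = 5

v_11(n) is the largest exponent k such that 11^k divides n. Factor out: 8535703 = 11^5 · 53. (Sign doesn't affect v_p.) So v_11(8535703) = 5.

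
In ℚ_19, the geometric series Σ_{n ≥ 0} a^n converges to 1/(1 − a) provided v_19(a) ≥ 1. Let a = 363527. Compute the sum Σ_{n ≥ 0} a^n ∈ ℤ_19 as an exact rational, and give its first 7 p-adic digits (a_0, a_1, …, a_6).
Σ a^n = 1/(1 − a) = -1/363526;  first 7 digits = (1, 0, 0, 15, 2, 0, 16)

v_19(a) = 3 ≥ 1, so the series converges in ℤ_19 to 1/(1 − a) = 1/(1 − 363527) = -1/363526. Expand this rational in ℤ_19: compute digits iteratively via d_i = x_i mod 19, x_{i+1} = (x_i − d_i)/19. The first 7 digits are (1, 0, 0, 15, 2, 0, 16).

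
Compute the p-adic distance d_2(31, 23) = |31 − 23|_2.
d_2(31, 23) = 1/8

Step 1 — x − y = 31 − 23 = 8. Step 2 — v_2(8) = 3 (factor: 8 = (2^3 · 1); the sign does not affect v_p). Step 3 — |x − y|_2 = 2^{-3} = 1/8.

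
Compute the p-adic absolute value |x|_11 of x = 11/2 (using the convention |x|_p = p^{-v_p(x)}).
|11/2|_11 = 1/11

Step 1 — compute v_11(x) by factoring powers of 11 out of the numerator and denominator: v_11(11/2) = 1. Step 2 — apply |x|_p = p^{-v_p(x)} = 11^{-1} = 1/11.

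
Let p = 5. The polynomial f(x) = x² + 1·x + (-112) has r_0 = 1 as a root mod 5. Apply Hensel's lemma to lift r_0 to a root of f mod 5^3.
r_2 = 71 (mod 125)

Hensel: r_{i+1} = r_i − f(r_i)·(f′(r_i))^{-1} mod 5^{i+2}, f′(x) = 2x + 1. Iterate:
  r_0 = 1 (mod 5)
  r_1 = 21 (mod 25)
  r_2 = 71 (mod 125)
Final: r = 71 satisfies f(r) ≡ 0 mod 5^3.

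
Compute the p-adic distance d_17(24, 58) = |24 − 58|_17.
d_17(24, 58) = 1/17

Step 1 — x − y = 24 − 58 = -34. Step 2 — v_17(-34) = 1 (factor: -34 = −(17^1 · 2); the sign does not affect v_p). Step 3 — |x − y|_17 = 17^{-1} = 1/17.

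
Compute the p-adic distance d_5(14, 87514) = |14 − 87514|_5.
d_5(14, 87514) = 1/3125

Step 1 — x − y = 14 − 87514 = -87500. Step 2 — v_5(-87500) = 5 (factor: -87500 = −(5^5 · 28); the sign does not affect v_p). Step 3 — |x − y|_5 = 5^{-5} = 1/3125.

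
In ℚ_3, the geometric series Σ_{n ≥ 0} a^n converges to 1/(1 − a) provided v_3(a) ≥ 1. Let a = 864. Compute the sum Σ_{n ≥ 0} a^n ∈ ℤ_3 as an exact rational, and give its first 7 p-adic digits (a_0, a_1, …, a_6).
Σ a^n = 1/(1 − a) = -1/863;  first 7 digits = (1, 0, 0, 2, 1, 0, 2)

v_3(a) = 3 ≥ 1, so the series converges in ℤ_3 to 1/(1 − a) = 1/(1 − 864) = -1/863. Expand this rational in ℤ_3: compute digits iteratively via d_i = x_i mod 3, x_{i+1} = (x_i − d_i)/3. The first 7 digits are (1, 0, 0, 2, 1, 0, 2).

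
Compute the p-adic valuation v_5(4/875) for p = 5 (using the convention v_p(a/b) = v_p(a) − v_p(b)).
v_5(4/875) = -3

Factor powers of 5 from the numerator and denominator of the reduced fraction: 4 = 5^0 · 4 and 875 = 5^3 · 7. Apply v_p(a/b) = v_p(a) − v_p(b): v_5(4/875) = 0 − 3 = -3.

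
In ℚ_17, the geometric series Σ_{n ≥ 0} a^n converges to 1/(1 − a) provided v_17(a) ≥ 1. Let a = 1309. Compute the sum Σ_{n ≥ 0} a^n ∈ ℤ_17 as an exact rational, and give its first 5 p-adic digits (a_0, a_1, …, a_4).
Σ a^n = 1/(1 − a) = -1/1308;  first 5 digits = (1, 9, 0, 7, 14)

v_17(a) = 1 ≥ 1, so the series converges in ℤ_17 to 1/(1 − a) = 1/(1 − 1309) = -1/1308. Expand this rational in ℤ_17: compute digits iteratively via d_i = x_i mod 17, x_{i+1} = (x_i − d_i)/17. The first 5 digits are (1, 9, 0, 7, 14).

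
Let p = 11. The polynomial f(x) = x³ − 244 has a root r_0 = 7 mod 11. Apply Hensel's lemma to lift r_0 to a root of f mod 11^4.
r_3 = 6365 (mod 14641)

Hensel: r_{i+1} = r_i − f(r_i)/f′(r_i) mod 11^{i+2}, where f′(x) = 3x². Iterate:
  r_0 = 7 (mod 11)
  r_1 = 73 (mod 121)
  r_2 = 1041 (mod 1331)
  r_3 = 6365 (mod 14641)
Final: r = 6365 with f(r) ≡ 0 mod 11^4.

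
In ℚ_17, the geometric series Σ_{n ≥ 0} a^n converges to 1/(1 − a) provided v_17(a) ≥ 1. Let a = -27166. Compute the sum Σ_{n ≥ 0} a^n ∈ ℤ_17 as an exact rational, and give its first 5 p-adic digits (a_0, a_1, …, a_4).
Σ a^n = 1/(1 − a) = 1/27167;  first 5 digits = (1, 0, 8, 11, 12)

v_17(a) = 2 ≥ 1, so the series converges in ℤ_17 to 1/(1 − a) = 1/(1 − (-27166)) = 1/27167. Expand this rational in ℤ_17: compute digits iteratively via d_i = x_i mod 17, x_{i+1} = (x_i − d_i)/17. The first 5 digits are (1, 0, 8, 11, 12).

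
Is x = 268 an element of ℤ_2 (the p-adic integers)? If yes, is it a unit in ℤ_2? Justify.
x ∈ ℤ_2 but not a unit; v_2(x) = 2 > 0

ℤ_2 = {x ∈ ℚ_2 : v_2(x) ≥ 0} and ℤ_2^× = {x ∈ ℤ_2 : v_2(x) = 0}. Here v_2(268) = v_2(num) − v_2(den) = 2; compare against these criteria.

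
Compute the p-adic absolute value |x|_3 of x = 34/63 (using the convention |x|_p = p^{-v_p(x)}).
|34/63|_3 = 9

Step 1 — compute v_3(x) by factoring powers of 3 out of the numerator and denominator: v_3(34/63) = -2. Step 2 — apply |x|_p = p^{-v_p(x)} = 3^{2} = 9.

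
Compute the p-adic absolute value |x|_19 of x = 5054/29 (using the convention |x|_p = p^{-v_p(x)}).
|5054/29|_19 = 1/361

Step 1 — compute v_19(x) by factoring powers of 19 out of the numerator and denominator: v_19(5054/29) = 2. Step 2 — apply |x|_p = p^{-v_p(x)} = 19^{-2} = 1/361.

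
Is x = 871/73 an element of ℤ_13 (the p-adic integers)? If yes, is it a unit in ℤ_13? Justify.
x ∈ ℤ_13 but not a unit; v_13(x) = 1 > 0

ℤ_13 = {x ∈ ℚ_13 : v_13(x) ≥ 0} and ℤ_13^× = {x ∈ ℤ_13 : v_13(x) = 0}. Here v_13(871/73) = v_13(num) − v_13(den) = 1; compare against these criteria.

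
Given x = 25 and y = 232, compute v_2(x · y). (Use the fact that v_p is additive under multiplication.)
v_2(5800) = 3

v_p(x) = 0 (factor: 25 = 2^0 · 25); v_p(y) = 3 (factor: 232 = 2^3 · 29). Additivity: v_p(xy) = v_p(x) + v_p(y) = 0 + 3 = 3. (Direct check: xy = 5800 = 2^3 · (725).)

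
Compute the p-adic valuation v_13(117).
v_13(117) = 1

v_13(n) is the largest exponent k such that 13^k divides n. Factor out: 117 = 13^1 · 9. (Sign doesn't affect v_p.) So v_13(117) = 1.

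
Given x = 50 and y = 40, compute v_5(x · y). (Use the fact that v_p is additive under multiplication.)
v_5(2000) = 3

v_p(x) = 2 (factor: 50 = 5^2 · 2); v_p(y) = 1 (factor: 40 = 5^1 · 8). Additivity: v_p(xy) = v_p(x) + v_p(y) = 2 + 1 = 3. (Direct check: xy = 2000 = 5^3 · (16).)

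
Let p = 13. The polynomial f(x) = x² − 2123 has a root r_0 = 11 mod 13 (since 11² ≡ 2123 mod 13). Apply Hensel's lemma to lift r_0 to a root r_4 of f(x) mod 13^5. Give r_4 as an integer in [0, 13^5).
r_4 = 159807 (mod 371293)

Hensel's recurrence: r_{i+1} = r_i − f(r_i)·(f′(r_i))^{-1} mod 13^{i+2}, with f′(x) = 2x. Iterate:
  r_0 = 11 (mod 13)
  r_1 = 102 (mod 169)
  r_2 = 1623 (mod 2197)
  r_3 = 17002 (mod 28561)
  r_4 = 159807 (mod 371293)
Final: r_4 = 159807, and one checks f(r_4) ≡ 0 mod 13^5.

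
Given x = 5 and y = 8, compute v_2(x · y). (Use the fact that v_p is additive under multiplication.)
v_2(40) = 3

v_p(x) = 0 (factor: 5 = 2^0 · 5); v_p(y) = 3 (factor: 8 = 2^3 · 1). Additivity: v_p(xy) = v_p(x) + v_p(y) = 0 + 3 = 3. (Direct check: xy = 40 = 2^3 · (5).)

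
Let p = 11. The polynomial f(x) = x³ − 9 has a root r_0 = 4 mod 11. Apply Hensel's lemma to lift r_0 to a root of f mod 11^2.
r_1 = 81 (mod 121)

Hensel: r_{i+1} = r_i − f(r_i)/f′(r_i) mod 11^{i+2}, where f′(x) = 3x². Iterate:
  r_0 = 4 (mod 11)
  r_1 = 81 (mod 121)
Final: r = 81 with f(r) ≡ 0 mod 11^2.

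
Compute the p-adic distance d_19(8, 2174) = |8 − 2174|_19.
d_19(8, 2174) = 1/361

Step 1 — x − y = 8 − 2174 = -2166. Step 2 — v_19(-2166) = 2 (factor: -2166 = −(19^2 · 6); the sign does not affect v_p). Step 3 — |x − y|_19 = 19^{-2} = 1/361.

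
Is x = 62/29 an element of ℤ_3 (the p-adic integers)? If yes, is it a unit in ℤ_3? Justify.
x ∈ ℤ_3^× (unit); v_3(x) = 0

ℤ_3 = {x ∈ ℚ_3 : v_3(x) ≥ 0} and ℤ_3^× = {x ∈ ℤ_3 : v_3(x) = 0}. Here v_3(62/29) = v_3(num) − v_3(den) = 0; compare against these criteria.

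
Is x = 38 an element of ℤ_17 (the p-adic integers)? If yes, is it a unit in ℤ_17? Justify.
x ∈ ℤ_17^× (unit); v_17(x) = 0

ℤ_17 = {x ∈ ℚ_17 : v_17(x) ≥ 0} and ℤ_17^× = {x ∈ ℤ_17 : v_17(x) = 0}. Here v_17(38) = v_17(num) − v_17(den) = 0; compare against these criteria.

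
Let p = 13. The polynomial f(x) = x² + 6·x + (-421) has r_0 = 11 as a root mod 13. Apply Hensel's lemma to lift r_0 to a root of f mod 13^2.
r_1 = 128 (mod 169)

Hensel: r_{i+1} = r_i − f(r_i)·(f′(r_i))^{-1} mod 13^{i+2}, f′(x) = 2x + 6. Iterate:
  r_0 = 11 (mod 13)
  r_1 = 128 (mod 169)
Final: r = 128 satisfies f(r) ≡ 0 mod 13^2.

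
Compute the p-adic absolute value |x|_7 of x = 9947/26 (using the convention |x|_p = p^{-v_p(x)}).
|9947/26|_7 = 1/343

Step 1 — compute v_7(x) by factoring powers of 7 out of the numerator and denominator: v_7(9947/26) = 3. Step 2 — apply |x|_p = p^{-v_p(x)} = 7^{-3} = 1/343.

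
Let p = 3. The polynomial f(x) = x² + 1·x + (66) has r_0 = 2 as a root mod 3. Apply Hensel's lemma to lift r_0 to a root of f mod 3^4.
r_3 = 20 (mod 81)

Hensel: r_{i+1} = r_i − f(r_i)·(f′(r_i))^{-1} mod 3^{i+2}, f′(x) = 2x + 1. Iterate:
  r_0 = 2 (mod 3)
  r_1 = 2 (mod 9)
  r_2 = 20 (mod 27)
  r_3 = 20 (mod 81)
Final: r = 20 satisfies f(r) ≡ 0 mod 3^4.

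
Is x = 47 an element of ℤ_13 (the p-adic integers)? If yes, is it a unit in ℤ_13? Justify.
x ∈ ℤ_13^× (unit); v_13(x) = 0

ℤ_13 = {x ∈ ℚ_13 : v_13(x) ≥ 0} and ℤ_13^× = {x ∈ ℤ_13 : v_13(x) = 0}. Here v_13(47) = v_13(num) − v_13(den) = 0; compare against these criteria.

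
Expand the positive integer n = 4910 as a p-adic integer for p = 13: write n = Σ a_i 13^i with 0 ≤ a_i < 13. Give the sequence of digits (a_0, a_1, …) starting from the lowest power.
(a_0, a_1, …) = (9, 0, 3, 2)

Repeated division by 13 gives the digits low-to-high: 4910 = 9 + 3·13^2 + 2·13^3. Digit sequence: (9, 0, 3, 2).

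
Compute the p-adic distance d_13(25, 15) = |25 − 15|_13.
d_13(25, 15) = 1

Step 1 — x − y = 25 − 15 = 10. Step 2 — v_13(10) = 0 (factor: 10 = (13^0 · 10); the sign does not affect v_p). Step 3 — |x − y|_13 = 13^{0} = 1.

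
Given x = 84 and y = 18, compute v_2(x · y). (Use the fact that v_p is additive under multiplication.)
v_2(1512) = 3

v_p(x) = 2 (factor: 84 = 2^2 · 21); v_p(y) = 1 (factor: 18 = 2^1 · 9). Additivity: v_p(xy) = v_p(x) + v_p(y) = 2 + 1 = 3. (Direct check: xy = 1512 = 2^3 · (189).)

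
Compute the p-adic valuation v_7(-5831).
v_7(-5831) = 3

v_7(n) is the largest exponent k such that 7^k divides n. Factor out: -5831 = -7^3 · 17. (Sign doesn't affect v_p.) So v_7(-5831) = 3.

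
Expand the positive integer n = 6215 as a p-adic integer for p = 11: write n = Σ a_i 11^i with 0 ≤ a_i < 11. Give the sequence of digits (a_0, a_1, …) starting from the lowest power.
(a_0, a_1, …) = (0, 4, 7, 4)

Repeated division by 11 gives the digits low-to-high: 6215 = 4·11^1 + 7·11^2 + 4·11^3. Digit sequence: (0, 4, 7, 4).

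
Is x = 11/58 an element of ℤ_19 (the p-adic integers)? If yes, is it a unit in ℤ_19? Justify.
x ∈ ℤ_19^× (unit); v_19(x) = 0

ℤ_19 = {x ∈ ℚ_19 : v_19(x) ≥ 0} and ℤ_19^× = {x ∈ ℤ_19 : v_19(x) = 0}. Here v_19(11/58) = v_19(num) − v_19(den) = 0; compare against these criteria.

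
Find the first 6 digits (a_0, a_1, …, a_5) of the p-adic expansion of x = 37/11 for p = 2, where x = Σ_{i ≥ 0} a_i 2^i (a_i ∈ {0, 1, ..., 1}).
(a_0, …, a_5) = (1, 1, 1, 1, 0, 0)

v_2(37/11) = 0 (numerator and denominator both coprime to 2), so x ∈ ℤ_2^×. Compute digits iteratively via a_i = x_i mod 2, x_{i+1} = (x_i − a_i)/2, with x_0 = x:
  x_0 = 37/11;  a_0 = 1;  x_1 = (x_0 − 1)/2 = 13/11
  x_1 = 13/11;  a_1 = 1;  x_2 = (x_1 − 1)/2 = 1/11
  x_2 = 1/11;  a_2 = 1;  x_3 = (x_2 − 1)/2 = -5/11
  x_3 = -5/11;  a_3 = 1;  x_4 = (x_3 − 1)/2 = -8/11
  x_4 = -8/11;  a_4 = 0;  x_5 = (x_4 − 0)/2 = -4/11
  x_5 = -4/11;  a_5 = 0;  x_6 = (x_5 − 0)/2 = -2/11
Digits: (1, 1, 1, 1, 0, 0).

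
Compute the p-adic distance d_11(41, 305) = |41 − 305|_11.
d_11(41, 305) = 1/11

Step 1 — x − y = 41 − 305 = -264. Step 2 — v_11(-264) = 1 (factor: -264 = −(11^1 · 24); the sign does not affect v_p). Step 3 — |x − y|_11 = 11^{-1} = 1/11.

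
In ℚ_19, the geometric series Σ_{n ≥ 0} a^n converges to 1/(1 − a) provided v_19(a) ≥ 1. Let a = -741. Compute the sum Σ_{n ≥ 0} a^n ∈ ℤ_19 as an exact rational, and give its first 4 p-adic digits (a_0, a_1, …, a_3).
Σ a^n = 1/(1 − a) = 1/742;  first 4 digits = (1, 18, 17, 2)

v_19(a) = 1 ≥ 1, so the series converges in ℤ_19 to 1/(1 − a) = 1/(1 − (-741)) = 1/742. Expand this rational in ℤ_19: compute digits iteratively via d_i = x_i mod 19, x_{i+1} = (x_i − d_i)/19. The first 4 digits are (1, 18, 17, 2).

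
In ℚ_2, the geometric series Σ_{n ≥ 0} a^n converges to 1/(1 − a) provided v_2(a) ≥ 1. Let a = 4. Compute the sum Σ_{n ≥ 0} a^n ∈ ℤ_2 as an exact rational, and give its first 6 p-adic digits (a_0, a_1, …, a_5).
Σ a^n = 1/(1 − a) = -1/3;  first 6 digits = (1, 0, 1, 0, 1, 0)

v_2(a) = 2 ≥ 1, so the series converges in ℤ_2 to 1/(1 − a) = 1/(1 − 4) = -1/3. Expand this rational in ℤ_2: compute digits iteratively via d_i = x_i mod 2, x_{i+1} = (x_i − d_i)/2. The first 6 digits are (1, 0, 1, 0, 1, 0).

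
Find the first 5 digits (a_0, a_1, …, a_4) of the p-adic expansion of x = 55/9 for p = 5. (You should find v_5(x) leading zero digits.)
(a_0, …, a_4) = (0, 4, 0, 1, 2)

v_5(55/9) = 1, so a_0 = ... = a_0 = 0. Factor out: x = 5^1 · u with u = 11/9 a unit in ℤ_5. Expand u iteratively via a_{v+i} = u_i mod 5, u_{i+1} = (u_i − a_{v+i})/5:
  u_0 = 11/9;  a_1 = 4;  u_1 = (u_0 − 4)/5 = -5/9
  u_1 = -5/9;  a_2 = 0;  u_2 = (u_1 − 0)/5 = -1/9
  u_2 = -1/9;  a_3 = 1;  u_3 = (u_2 − 1)/5 = -2/9
  u_3 = -2/9;  a_4 = 2;  u_4 = (u_3 − 2)/5 = -4/9
Digits: (0, 4, 0, 1, 2).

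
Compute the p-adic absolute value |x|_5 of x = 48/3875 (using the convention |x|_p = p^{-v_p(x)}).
|48/3875|_5 = 125

Step 1 — compute v_5(x) by factoring powers of 5 out of the numerator and denominator: v_5(48/3875) = -3. Step 2 — apply |x|_p = p^{-v_p(x)} = 5^{3} = 125.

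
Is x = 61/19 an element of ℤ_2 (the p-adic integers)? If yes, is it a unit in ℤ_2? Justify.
x ∈ ℤ_2^× (unit); v_2(x) = 0

ℤ_2 = {x ∈ ℚ_2 : v_2(x) ≥ 0} and ℤ_2^× = {x ∈ ℤ_2 : v_2(x) = 0}. Here v_2(61/19) = v_2(num) − v_2(den) = 0; compare against these criteria.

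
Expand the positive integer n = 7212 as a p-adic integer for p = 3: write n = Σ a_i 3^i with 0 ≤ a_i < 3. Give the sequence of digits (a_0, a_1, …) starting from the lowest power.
(a_0, a_1, …) = (0, 1, 0, 0, 2, 2, 0, 0, 1)

Repeated division by 3 gives the digits low-to-high: 7212 = 1·3^1 + 2·3^4 + 2·3^5 + 1·3^8. Digit sequence: (0, 1, 0, 0, 2, 2, 0, 0, 1).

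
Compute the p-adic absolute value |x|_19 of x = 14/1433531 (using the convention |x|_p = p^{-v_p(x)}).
|14/1433531|_19 = 130321

Step 1 — compute v_19(x) by factoring powers of 19 out of the numerator and denominator: v_19(14/1433531) = -4. Step 2 — apply |x|_p = p^{-v_p(x)} = 19^{4} = 130321.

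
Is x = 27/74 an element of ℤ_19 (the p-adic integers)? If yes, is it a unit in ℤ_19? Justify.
x ∈ ℤ_19^× (unit); v_19(x) = 0

ℤ_19 = {x ∈ ℚ_19 : v_19(x) ≥ 0} and ℤ_19^× = {x ∈ ℤ_19 : v_19(x) = 0}. Here v_19(27/74) = v_19(num) − v_19(den) = 0; compare against these criteria.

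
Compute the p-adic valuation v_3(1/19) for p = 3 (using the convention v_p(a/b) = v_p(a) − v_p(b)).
v_3(1/19) = 0

Factor powers of 3 from the numerator and denominator of the reduced fraction: 1 = 3^0 · 1 and 19 = 3^0 · 19. Apply v_p(a/b) = v_p(a) − v_p(b): v_3(1/19) = 0 − 0 = 0.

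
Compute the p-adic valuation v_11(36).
v_11(36) = 0

v_11(n) is the largest exponent k such that 11^k divides n. Factor out: 36 = 11^0 · 36. (Sign doesn't affect v_p.) So v_11(36) = 0.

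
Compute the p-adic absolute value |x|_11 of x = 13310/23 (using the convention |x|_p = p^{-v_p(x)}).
|13310/23|_11 = 1/1331

Step 1 — compute v_11(x) by factoring powers of 11 out of the numerator and denominator: v_11(13310/23) = 3. Step 2 — apply |x|_p = p^{-v_p(x)} = 11^{-3} = 1/1331.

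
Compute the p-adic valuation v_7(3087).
v_7(3087) = 3

v_7(n) is the largest exponent k such that 7^k divides n. Factor out: 3087 = 7^3 · 9. (Sign doesn't affect v_p.) So v_7(3087) = 3.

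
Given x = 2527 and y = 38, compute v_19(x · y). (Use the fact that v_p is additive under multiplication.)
v_19(96026) = 3

v_p(x) = 2 (factor: 2527 = 19^2 · 7); v_p(y) = 1 (factor: 38 = 19^1 · 2). Additivity: v_p(xy) = v_p(x) + v_p(y) = 2 + 1 = 3. (Direct check: xy = 96026 = 19^3 · (14).)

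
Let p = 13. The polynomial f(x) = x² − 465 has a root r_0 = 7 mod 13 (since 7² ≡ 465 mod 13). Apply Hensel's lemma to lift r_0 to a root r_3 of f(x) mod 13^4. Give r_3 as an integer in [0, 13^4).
r_3 = 21886 (mod 28561)

Hensel's recurrence: r_{i+1} = r_i − f(r_i)·(f′(r_i))^{-1} mod 13^{i+2}, with f′(x) = 2x. Iterate:
  r_0 = 7 (mod 13)
  r_1 = 85 (mod 169)
  r_2 = 2113 (mod 2197)
  r_3 = 21886 (mod 28561)
Final: r_3 = 21886, and one checks f(r_3) ≡ 0 mod 13^4.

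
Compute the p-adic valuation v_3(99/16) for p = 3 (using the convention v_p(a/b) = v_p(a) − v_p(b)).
v_3(99/16) = 2

Factor powers of 3 from the numerator and denominator of the reduced fraction: 99 = 3^2 · 11 and 16 = 3^0 · 16. Apply v_p(a/b) = v_p(a) − v_p(b): v_3(99/16) = 2 − 0 = 2.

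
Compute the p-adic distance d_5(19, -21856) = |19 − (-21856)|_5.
d_5(19, -21856) = 1/3125

Step 1 — x − y = 19 − (-21856) = 21875. Step 2 — v_5(21875) = 5 (factor: 21875 = (5^5 · 7); the sign does not affect v_p). Step 3 — |x − y|_5 = 5^{-5} = 1/3125.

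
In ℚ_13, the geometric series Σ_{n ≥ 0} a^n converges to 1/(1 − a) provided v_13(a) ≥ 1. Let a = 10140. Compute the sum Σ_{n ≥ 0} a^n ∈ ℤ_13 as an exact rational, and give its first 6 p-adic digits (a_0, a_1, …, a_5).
Σ a^n = 1/(1 − a) = -1/10139;  first 6 digits = (1, 0, 8, 4, 12, 3)

v_13(a) = 2 ≥ 1, so the series converges in ℤ_13 to 1/(1 − a) = 1/(1 − 10140) = -1/10139. Expand this rational in ℤ_13: compute digits iteratively via d_i = x_i mod 13, x_{i+1} = (x_i − d_i)/13. The first 6 digits are (1, 0, 8, 4, 12, 3).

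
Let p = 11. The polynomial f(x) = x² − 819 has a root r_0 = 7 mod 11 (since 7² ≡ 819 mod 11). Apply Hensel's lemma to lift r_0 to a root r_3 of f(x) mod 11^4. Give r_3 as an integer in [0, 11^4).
r_3 = 3934 (mod 14641)

Hensel's recurrence: r_{i+1} = r_i − f(r_i)·(f′(r_i))^{-1} mod 11^{i+2}, with f′(x) = 2x. Iterate:
  r_0 = 7 (mod 11)
  r_1 = 62 (mod 121)
  r_2 = 1272 (mod 1331)
  r_3 = 3934 (mod 14641)
Final: r_3 = 3934, and one checks f(r_3) ≡ 0 mod 11^4.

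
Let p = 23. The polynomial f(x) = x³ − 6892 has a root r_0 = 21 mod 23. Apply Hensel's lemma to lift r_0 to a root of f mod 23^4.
r_3 = 159802 (mod 279841)

Hensel: r_{i+1} = r_i − f(r_i)/f′(r_i) mod 23^{i+2}, where f′(x) = 3x². Iterate:
  r_0 = 21 (mod 23)
  r_1 = 44 (mod 529)
  r_2 = 1631 (mod 12167)
  r_3 = 159802 (mod 279841)
Final: r = 159802 with f(r) ≡ 0 mod 23^4.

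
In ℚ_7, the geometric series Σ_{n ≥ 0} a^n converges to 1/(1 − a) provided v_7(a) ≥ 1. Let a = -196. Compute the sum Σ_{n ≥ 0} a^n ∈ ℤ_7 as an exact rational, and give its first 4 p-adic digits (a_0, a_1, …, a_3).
Σ a^n = 1/(1 − a) = 1/197;  first 4 digits = (1, 0, 3, 6)

v_7(a) = 2 ≥ 1, so the series converges in ℤ_7 to 1/(1 − a) = 1/(1 − (-196)) = 1/197. Expand this rational in ℤ_7: compute digits iteratively via d_i = x_i mod 7, x_{i+1} = (x_i − d_i)/7. The first 4 digits are (1, 0, 3, 6).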